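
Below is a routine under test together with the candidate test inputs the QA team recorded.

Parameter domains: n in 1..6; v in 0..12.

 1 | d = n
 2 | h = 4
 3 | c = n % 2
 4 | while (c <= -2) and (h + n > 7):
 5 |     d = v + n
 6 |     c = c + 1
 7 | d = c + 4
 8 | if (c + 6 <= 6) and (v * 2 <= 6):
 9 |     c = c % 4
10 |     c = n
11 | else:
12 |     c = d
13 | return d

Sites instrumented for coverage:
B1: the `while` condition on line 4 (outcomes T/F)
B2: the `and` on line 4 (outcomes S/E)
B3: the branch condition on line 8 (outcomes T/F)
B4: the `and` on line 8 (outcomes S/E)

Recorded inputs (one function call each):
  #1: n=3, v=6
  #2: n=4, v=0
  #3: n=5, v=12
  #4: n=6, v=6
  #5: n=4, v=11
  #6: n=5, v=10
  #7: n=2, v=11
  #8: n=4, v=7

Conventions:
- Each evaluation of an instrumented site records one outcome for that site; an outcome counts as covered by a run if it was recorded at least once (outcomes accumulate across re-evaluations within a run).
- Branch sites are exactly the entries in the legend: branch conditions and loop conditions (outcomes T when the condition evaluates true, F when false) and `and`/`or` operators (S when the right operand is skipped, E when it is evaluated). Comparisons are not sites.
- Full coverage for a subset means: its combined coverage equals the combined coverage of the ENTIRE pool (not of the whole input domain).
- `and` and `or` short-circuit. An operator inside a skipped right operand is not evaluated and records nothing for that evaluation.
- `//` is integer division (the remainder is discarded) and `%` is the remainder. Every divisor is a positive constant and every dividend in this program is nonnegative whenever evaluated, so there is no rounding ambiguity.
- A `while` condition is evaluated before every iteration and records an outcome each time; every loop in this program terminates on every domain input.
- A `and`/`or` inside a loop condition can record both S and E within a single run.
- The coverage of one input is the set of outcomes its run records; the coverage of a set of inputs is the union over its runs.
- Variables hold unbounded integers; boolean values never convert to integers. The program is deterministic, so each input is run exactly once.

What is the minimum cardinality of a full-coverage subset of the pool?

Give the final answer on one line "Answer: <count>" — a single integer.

#1 (n=3, v=6) -> B2->S, B1->F, B4->S, B3->F; covered: B1=F, B2=S, B3=F, B4=S
#2 (n=4, v=0) -> B2->S, B1->F, B4->E, B3->T; covered: B1=F, B2=S, B3=T, B4=E
#3 (n=5, v=12) -> B2->S, B1->F, B4->S, B3->F; covered: B1=F, B2=S, B3=F, B4=S
#4 (n=6, v=6) -> B2->S, B1->F, B4->E, B3->F; covered: B1=F, B2=S, B3=F, B4=E
#5 (n=4, v=11) -> B2->S, B1->F, B4->E, B3->F; covered: B1=F, B2=S, B3=F, B4=E
#6 (n=5, v=10) -> B2->S, B1->F, B4->S, B3->F; covered: B1=F, B2=S, B3=F, B4=S
#7 (n=2, v=11) -> B2->S, B1->F, B4->E, B3->F; covered: B1=F, B2=S, B3=F, B4=E
#8 (n=4, v=7) -> B2->S, B1->F, B4->E, B3->F; covered: B1=F, B2=S, B3=F, B4=E
union over all inputs: B1=F, B2=S, B3=T, B3=F, B4=S, B4=E (6 outcomes)
size 1 is not enough: best union over all size-1 subsets is 4/6
at size 2, {1, 2} reaches all 6 outcomes; every lexicographically earlier size-2 subset fails

Answer: 2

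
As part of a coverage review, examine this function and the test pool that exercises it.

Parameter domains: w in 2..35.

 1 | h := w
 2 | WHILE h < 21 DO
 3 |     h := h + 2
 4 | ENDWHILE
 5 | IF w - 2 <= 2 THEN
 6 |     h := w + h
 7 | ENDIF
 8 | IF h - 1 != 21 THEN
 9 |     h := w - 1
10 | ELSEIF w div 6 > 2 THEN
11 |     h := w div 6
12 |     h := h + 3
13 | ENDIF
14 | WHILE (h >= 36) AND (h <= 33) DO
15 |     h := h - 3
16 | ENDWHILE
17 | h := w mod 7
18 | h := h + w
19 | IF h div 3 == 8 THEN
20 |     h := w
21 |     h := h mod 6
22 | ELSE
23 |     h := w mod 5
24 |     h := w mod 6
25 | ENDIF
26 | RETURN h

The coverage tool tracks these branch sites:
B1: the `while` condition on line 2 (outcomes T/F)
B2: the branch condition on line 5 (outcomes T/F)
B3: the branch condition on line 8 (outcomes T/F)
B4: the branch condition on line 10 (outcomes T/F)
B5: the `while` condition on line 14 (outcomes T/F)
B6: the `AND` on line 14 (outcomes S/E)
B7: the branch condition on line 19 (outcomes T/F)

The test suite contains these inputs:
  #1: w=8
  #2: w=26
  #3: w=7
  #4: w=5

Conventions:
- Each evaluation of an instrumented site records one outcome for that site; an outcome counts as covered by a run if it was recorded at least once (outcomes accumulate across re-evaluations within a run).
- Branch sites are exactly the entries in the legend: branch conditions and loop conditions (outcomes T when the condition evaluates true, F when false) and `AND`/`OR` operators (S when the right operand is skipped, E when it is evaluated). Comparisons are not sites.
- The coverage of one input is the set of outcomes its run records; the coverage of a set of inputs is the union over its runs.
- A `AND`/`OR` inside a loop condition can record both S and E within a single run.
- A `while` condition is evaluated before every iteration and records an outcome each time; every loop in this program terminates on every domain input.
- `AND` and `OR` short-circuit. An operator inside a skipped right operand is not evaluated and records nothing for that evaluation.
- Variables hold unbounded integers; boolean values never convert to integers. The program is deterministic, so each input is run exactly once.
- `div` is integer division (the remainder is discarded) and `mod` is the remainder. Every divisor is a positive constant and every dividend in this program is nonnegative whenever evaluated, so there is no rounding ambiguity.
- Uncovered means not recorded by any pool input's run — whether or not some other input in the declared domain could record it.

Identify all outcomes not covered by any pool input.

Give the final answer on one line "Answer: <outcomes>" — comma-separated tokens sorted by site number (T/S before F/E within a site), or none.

run #1 (w=8) runs B1->T, B1->T, B1->T, B1->T, B1->T, B1->T, B1->T, B1->F, B2->F, B3->F, B4->F, B6->S, B5->F, B7->F; records B1=T, B1=F, B2=F, B3=F, B4=F, B5=F, B6=S, B7=F
run #2 (w=26) runs B1->F, B2->F, B3->T, B6->S, B5->F, B7->F; records B1=F, B2=F, B3=T, B5=F, B6=S, B7=F
run #3 (w=7) runs B1->T, B1->T, B1->T, B1->T, B1->T, B1->T, B1->T, B1->F, B2->F, B3->T, B6->S, B5->F, B7->F; records B1=T, B1=F, B2=F, B3=T, B5=F, B6=S, B7=F
run #4 (w=5) runs B1->T, B1->T, B1->T, B1->T, B1->T, B1->T, B1->T, B1->T, B1->F, B2->F, B3->T, B6->S, B5->F, B7->F; records B1=T, B1=F, B2=F, B3=T, B5=F, B6=S, B7=F
union over the pool: B1=T, B1=F, B2=F, B3=T, B3=F, B4=F, B5=F, B6=S, B7=F
uncovered (5 of 14): B2=T, B4=T, B5=T, B6=E, B7=T

Answer: B2=T, B4=T, B5=T, B6=E, B7=T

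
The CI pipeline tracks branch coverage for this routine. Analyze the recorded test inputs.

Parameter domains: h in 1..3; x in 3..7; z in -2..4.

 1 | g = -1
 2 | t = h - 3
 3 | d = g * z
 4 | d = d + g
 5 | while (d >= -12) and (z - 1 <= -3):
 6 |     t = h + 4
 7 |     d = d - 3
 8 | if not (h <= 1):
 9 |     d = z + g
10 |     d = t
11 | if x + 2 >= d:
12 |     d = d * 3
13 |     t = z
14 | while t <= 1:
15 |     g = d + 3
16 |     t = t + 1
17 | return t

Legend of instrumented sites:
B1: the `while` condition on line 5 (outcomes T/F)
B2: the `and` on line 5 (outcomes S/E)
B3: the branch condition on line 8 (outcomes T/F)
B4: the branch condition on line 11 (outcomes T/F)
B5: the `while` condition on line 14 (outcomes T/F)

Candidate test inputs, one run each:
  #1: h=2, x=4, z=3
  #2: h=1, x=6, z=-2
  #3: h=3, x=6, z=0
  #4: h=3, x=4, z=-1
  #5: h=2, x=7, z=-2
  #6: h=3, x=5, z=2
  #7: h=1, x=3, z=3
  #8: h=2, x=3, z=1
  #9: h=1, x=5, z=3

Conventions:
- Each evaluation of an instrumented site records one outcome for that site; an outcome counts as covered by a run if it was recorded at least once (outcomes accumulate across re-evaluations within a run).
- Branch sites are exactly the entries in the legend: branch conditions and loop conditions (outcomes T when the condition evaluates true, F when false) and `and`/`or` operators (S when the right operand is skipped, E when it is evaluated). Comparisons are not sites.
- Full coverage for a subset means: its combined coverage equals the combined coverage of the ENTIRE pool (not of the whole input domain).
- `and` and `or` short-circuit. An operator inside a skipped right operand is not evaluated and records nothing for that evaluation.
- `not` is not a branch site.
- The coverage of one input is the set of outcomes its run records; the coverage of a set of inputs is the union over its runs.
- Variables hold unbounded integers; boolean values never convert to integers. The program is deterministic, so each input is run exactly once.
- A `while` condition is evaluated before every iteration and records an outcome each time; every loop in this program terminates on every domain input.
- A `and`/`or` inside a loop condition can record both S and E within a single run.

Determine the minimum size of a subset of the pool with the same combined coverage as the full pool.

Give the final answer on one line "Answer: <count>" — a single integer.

test 1 (h=2, x=4, z=3) fires B2->E, B1->F, B3->T, B4->T, B5->F; hits B1=F, B2=E, B3=T, B4=T, B5=F
test 2 (h=1, x=6, z=-2) fires B2->E, B1->T, B2->E, B1->T, B2->E, B1->T, B2->E, B1->T, B2->E, B1->T, B2->S, B1->F, B3->F, B4->T, ...; hits B1=T, B1=F, B2=S, B2=E, B3=F, B4=T, B5=T, B5=F
test 3 (h=3, x=6, z=0) fires B2->E, B1->F, B3->T, B4->T, B5->T, B5->T, B5->F; hits B1=F, B2=E, B3=T, B4=T, B5=T, B5=F
test 4 (h=3, x=4, z=-1) fires B2->E, B1->F, B3->T, B4->T, B5->T, B5->T, B5->T, B5->F; hits B1=F, B2=E, B3=T, B4=T, B5=T, B5=F
test 5 (h=2, x=7, z=-2) fires B2->E, B1->T, B2->E, B1->T, B2->E, B1->T, B2->E, B1->T, B2->E, B1->T, B2->S, B1->F, B3->T, B4->T, ...; hits B1=T, B1=F, B2=S, B2=E, B3=T, B4=T, B5=T, B5=F
test 6 (h=3, x=5, z=2) fires B2->E, B1->F, B3->T, B4->T, B5->F; hits B1=F, B2=E, B3=T, B4=T, B5=F
test 7 (h=1, x=3, z=3) fires B2->E, B1->F, B3->F, B4->T, B5->F; hits B1=F, B2=E, B3=F, B4=T, B5=F
test 8 (h=2, x=3, z=1) fires B2->E, B1->F, B3->T, B4->T, B5->T, B5->F; hits B1=F, B2=E, B3=T, B4=T, B5=T, B5=F
test 9 (h=1, x=5, z=3) fires B2->E, B1->F, B3->F, B4->T, B5->F; hits B1=F, B2=E, B3=F, B4=T, B5=F
pool-wide coverage (9 outcomes): B1=T, B1=F, B2=S, B2=E, B3=T, B3=F, B4=T, B5=T, B5=F
no size-1 subset reaches all 9 outcomes (best union: 8/9)
the canonical winner is {1, 2}: size 2, full 9-outcome coverage, earliest index list among size-2 covers

Answer: 2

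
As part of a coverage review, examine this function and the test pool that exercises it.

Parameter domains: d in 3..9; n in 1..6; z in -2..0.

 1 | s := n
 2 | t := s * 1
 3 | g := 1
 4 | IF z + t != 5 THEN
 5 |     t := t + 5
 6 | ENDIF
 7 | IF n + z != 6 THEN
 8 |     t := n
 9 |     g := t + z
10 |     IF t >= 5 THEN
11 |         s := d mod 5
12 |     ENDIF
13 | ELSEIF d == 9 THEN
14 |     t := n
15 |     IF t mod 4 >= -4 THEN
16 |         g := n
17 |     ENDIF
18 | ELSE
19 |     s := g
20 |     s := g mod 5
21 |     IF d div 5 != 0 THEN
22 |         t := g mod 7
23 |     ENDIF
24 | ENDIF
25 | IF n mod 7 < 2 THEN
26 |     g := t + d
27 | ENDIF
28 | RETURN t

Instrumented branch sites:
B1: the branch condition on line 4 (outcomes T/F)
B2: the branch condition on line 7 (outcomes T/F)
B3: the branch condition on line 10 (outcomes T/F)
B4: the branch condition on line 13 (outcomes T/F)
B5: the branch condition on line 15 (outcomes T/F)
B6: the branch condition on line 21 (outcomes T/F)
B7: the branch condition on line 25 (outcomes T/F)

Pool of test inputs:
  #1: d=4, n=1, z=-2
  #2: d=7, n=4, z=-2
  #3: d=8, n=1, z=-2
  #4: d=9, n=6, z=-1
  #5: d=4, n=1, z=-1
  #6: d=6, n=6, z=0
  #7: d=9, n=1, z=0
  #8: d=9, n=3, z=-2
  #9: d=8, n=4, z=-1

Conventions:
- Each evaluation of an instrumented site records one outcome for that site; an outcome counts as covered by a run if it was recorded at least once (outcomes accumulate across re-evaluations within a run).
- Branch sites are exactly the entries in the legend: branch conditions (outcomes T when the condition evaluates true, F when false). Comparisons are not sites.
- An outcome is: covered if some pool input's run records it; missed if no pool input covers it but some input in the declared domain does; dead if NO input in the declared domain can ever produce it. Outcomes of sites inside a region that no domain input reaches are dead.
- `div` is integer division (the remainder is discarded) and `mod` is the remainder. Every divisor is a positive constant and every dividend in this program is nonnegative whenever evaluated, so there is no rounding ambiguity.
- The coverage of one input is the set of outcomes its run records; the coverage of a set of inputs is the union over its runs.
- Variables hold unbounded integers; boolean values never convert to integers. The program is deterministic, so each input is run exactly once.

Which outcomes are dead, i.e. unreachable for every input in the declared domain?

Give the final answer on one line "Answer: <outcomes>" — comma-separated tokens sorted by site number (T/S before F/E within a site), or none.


exhaustive pass over the 126-input domain:
  B5=F: no domain input ever produces it -> dead
  reachable outcomes have witnesses, e.g. B1=T (e.g. d=3, n=1, z=-2), B1=F (e.g. d=3, n=5, z=0), B2=T (e.g. d=3, n=1, z=-2), B2=F (e.g. d=3, n=6, z=0)
Answer: B5=F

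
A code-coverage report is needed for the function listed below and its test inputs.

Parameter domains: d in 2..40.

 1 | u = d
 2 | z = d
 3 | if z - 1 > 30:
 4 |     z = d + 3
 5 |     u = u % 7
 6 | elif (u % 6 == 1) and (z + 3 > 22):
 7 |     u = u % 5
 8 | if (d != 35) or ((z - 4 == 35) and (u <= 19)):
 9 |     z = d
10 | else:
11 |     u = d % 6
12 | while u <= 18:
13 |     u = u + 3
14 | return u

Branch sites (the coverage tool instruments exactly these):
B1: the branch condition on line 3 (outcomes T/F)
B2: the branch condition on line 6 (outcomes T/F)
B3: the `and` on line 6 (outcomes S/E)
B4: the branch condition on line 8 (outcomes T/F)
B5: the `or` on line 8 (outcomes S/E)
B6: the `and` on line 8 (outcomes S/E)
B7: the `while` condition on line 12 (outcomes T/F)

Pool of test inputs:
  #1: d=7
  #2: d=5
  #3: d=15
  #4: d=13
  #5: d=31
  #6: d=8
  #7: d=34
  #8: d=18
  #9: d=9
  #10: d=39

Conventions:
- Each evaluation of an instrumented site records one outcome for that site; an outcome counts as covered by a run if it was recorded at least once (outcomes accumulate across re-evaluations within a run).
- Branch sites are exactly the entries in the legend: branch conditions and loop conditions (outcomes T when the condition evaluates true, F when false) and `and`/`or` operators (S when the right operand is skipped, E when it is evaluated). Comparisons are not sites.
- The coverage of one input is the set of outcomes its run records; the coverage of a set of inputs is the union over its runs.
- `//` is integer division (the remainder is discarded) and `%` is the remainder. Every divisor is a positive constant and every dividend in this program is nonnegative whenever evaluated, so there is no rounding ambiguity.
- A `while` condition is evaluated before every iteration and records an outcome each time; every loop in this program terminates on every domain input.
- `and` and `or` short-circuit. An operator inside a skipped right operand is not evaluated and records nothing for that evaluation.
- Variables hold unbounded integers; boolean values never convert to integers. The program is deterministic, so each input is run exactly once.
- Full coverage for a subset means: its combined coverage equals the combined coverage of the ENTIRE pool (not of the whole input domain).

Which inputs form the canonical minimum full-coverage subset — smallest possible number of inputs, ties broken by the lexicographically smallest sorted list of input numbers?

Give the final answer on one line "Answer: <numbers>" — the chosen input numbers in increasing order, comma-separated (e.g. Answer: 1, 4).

run #1 (d=7) runs B1->F, B3->E, B2->F, B5->S, B4->T, B7->T, B7->T, B7->T, B7->T, B7->F; records B1=F, B2=F, B3=E, B4=T, B5=S, B7=T, B7=F
run #2 (d=5) runs B1->F, B3->S, B2->F, B5->S, B4->T, B7->T, B7->T, B7->T, B7->T, B7->T, B7->F; records B1=F, B2=F, B3=S, B4=T, B5=S, B7=T, B7=F
run #3 (d=15) runs B1->F, B3->S, B2->F, B5->S, B4->T, B7->T, B7->T, B7->F; records B1=F, B2=F, B3=S, B4=T, B5=S, B7=T, B7=F
run #4 (d=13) runs B1->F, B3->E, B2->F, B5->S, B4->T, B7->T, B7->T, B7->F; records B1=F, B2=F, B3=E, B4=T, B5=S, B7=T, B7=F
run #5 (d=31) runs B1->F, B3->E, B2->T, B5->S, B4->T, B7->T, B7->T, B7->T, B7->T, B7->T, B7->T, B7->F; records B1=F, B2=T, B3=E, B4=T, B5=S, B7=T, B7=F
run #6 (d=8) runs B1->F, B3->S, B2->F, B5->S, B4->T, B7->T, B7->T, B7->T, B7->T, B7->F; records B1=F, B2=F, B3=S, B4=T, B5=S, B7=T, B7=F
run #7 (d=34) runs B1->T, B5->S, B4->T, B7->T, B7->T, B7->T, B7->T, B7->T, B7->F; records B1=T, B4=T, B5=S, B7=T, B7=F
run #8 (d=18) runs B1->F, B3->S, B2->F, B5->S, B4->T, B7->T, B7->F; records B1=F, B2=F, B3=S, B4=T, B5=S, B7=T, B7=F
run #9 (d=9) runs B1->F, B3->S, B2->F, B5->S, B4->T, B7->T, B7->T, B7->T, B7->T, B7->F; records B1=F, B2=F, B3=S, B4=T, B5=S, B7=T, B7=F
run #10 (d=39) runs B1->T, B5->S, B4->T, B7->T, B7->T, B7->T, B7->T, B7->T, B7->F; records B1=T, B4=T, B5=S, B7=T, B7=F
union over all inputs: B1=T, B1=F, B2=T, B2=F, B3=S, B3=E, B4=T, B5=S, B7=T, B7=F (10 outcomes)
no size-1 subset reaches all 10 outcomes (best union: 7/10)
no size-2 subset reaches all 10 outcomes (best union: 9/10)
the canonical winner is {2, 5, 7}: size 3, full 10-outcome coverage, earliest index list among size-3 covers

Answer: 2, 5, 7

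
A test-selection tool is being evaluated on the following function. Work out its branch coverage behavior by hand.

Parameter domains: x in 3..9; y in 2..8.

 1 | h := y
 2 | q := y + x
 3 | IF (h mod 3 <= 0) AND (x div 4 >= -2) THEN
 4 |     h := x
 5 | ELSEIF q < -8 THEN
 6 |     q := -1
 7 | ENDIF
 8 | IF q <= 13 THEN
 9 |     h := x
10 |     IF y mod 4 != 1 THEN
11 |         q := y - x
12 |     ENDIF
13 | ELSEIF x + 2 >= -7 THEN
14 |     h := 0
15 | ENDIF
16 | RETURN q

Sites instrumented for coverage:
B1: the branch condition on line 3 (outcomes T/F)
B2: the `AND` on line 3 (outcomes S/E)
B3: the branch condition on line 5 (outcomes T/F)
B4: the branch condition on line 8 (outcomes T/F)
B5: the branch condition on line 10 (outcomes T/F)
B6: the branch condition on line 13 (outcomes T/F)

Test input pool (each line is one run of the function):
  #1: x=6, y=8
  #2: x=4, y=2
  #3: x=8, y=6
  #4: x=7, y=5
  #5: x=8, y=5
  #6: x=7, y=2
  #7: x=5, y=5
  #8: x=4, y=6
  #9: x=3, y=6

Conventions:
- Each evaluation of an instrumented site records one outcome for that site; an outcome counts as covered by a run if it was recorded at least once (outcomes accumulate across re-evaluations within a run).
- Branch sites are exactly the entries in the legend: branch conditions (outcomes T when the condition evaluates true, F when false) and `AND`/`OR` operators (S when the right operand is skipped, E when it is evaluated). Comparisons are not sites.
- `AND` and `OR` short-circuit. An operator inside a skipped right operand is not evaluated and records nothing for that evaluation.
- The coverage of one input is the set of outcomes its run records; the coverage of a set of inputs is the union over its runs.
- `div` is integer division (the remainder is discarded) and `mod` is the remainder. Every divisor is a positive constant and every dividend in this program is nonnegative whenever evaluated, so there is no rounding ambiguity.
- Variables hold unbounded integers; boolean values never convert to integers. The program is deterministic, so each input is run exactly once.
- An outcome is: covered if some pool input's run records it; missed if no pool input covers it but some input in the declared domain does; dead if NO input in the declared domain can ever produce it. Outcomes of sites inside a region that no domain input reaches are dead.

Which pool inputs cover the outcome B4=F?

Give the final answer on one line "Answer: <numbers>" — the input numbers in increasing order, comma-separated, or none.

input #1 (x=6, y=8): covers B4=F
input #2 (x=4, y=2): misses B4=F
input #3 (x=8, y=6): covers B4=F
input #4 (x=7, y=5): misses B4=F
input #5 (x=8, y=5): misses B4=F
input #6 (x=7, y=2): misses B4=F
input #7 (x=5, y=5): misses B4=F
input #8 (x=4, y=6): misses B4=F
input #9 (x=3, y=6): misses B4=F

Answer: 1, 3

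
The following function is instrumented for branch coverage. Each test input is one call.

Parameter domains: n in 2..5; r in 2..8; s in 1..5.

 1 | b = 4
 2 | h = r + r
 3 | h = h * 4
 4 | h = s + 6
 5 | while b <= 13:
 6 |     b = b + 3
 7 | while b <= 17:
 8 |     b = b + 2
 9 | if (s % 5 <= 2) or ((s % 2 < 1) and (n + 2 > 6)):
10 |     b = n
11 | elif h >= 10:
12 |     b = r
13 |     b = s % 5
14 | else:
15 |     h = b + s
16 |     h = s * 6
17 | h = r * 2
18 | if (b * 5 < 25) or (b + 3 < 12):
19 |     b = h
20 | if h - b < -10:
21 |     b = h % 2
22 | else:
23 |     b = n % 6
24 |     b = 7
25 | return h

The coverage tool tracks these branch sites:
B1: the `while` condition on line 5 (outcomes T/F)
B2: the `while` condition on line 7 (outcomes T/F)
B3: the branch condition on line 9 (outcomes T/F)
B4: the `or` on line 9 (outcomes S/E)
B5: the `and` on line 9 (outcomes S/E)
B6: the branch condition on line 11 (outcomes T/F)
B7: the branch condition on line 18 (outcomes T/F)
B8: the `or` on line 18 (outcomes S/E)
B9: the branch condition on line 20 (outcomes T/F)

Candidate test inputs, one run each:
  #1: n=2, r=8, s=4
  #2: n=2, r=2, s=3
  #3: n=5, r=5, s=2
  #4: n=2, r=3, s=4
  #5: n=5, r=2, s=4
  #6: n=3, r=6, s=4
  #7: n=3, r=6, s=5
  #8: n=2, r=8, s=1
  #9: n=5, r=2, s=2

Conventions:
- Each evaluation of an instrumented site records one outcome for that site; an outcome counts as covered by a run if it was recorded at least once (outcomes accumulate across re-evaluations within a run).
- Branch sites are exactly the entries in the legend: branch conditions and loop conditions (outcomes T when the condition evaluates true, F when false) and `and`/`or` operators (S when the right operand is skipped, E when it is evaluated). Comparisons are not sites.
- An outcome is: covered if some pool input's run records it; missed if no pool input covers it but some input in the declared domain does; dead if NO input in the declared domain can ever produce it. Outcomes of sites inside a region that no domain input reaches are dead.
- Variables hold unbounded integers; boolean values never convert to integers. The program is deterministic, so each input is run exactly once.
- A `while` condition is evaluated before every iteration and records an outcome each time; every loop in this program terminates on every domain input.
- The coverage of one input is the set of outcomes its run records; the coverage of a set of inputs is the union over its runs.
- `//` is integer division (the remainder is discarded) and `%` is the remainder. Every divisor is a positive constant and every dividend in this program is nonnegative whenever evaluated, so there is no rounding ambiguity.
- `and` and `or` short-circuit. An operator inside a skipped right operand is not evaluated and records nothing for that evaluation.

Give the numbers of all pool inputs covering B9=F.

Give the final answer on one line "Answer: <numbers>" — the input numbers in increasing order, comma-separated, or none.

input #1 (n=2, r=8, s=4): hits B9=F
input #2 (n=2, r=2, s=3): never hits B9=F
input #3 (n=5, r=5, s=2): hits B9=F
input #4 (n=2, r=3, s=4): hits B9=F
input #5 (n=5, r=2, s=4): hits B9=F
input #6 (n=3, r=6, s=4): hits B9=F
input #7 (n=3, r=6, s=5): hits B9=F
input #8 (n=2, r=8, s=1): hits B9=F
input #9 (n=5, r=2, s=2): hits B9=F

Answer: 1, 3, 4, 5, 6, 7, 8, 9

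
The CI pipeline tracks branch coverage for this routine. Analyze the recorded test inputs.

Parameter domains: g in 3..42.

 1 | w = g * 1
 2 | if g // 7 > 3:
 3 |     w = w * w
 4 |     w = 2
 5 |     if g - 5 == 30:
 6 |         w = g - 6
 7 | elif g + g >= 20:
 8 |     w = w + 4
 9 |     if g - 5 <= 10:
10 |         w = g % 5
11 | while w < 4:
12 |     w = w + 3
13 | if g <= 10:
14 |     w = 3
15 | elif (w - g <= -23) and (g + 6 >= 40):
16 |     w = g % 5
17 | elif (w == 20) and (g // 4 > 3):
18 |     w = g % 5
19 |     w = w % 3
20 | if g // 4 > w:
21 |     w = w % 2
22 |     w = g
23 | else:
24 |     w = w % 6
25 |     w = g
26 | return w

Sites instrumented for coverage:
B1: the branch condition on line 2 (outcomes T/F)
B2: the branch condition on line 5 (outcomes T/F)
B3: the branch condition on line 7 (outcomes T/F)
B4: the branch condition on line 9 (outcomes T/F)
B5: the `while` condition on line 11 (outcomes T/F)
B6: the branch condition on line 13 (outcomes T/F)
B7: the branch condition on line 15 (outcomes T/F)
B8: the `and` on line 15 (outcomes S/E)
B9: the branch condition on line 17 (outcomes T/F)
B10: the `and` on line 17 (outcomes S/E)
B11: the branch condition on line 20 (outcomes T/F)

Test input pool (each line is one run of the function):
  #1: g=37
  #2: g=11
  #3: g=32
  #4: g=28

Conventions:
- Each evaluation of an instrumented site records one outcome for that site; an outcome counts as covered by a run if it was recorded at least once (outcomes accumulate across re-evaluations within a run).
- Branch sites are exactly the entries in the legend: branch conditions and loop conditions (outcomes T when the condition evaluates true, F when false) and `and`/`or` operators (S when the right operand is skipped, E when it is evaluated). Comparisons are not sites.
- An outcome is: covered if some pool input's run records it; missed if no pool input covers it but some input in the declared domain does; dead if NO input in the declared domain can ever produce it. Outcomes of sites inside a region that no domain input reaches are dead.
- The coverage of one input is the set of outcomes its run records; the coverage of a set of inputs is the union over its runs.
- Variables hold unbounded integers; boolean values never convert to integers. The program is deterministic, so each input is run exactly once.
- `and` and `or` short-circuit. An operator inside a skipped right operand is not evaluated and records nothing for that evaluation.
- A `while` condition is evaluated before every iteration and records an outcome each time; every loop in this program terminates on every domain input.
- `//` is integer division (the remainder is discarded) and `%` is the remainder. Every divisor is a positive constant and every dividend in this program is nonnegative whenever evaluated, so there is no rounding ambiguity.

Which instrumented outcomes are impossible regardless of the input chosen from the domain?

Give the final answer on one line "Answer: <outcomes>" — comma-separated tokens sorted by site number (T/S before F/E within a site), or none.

sweeping the full domain (40 inputs) for each outcome:
  reachable outcomes have witnesses, e.g. B1=T (e.g. g=28), B1=F (e.g. g=3), B2=T (e.g. g=35), B2=F (e.g. g=28)

Answer: none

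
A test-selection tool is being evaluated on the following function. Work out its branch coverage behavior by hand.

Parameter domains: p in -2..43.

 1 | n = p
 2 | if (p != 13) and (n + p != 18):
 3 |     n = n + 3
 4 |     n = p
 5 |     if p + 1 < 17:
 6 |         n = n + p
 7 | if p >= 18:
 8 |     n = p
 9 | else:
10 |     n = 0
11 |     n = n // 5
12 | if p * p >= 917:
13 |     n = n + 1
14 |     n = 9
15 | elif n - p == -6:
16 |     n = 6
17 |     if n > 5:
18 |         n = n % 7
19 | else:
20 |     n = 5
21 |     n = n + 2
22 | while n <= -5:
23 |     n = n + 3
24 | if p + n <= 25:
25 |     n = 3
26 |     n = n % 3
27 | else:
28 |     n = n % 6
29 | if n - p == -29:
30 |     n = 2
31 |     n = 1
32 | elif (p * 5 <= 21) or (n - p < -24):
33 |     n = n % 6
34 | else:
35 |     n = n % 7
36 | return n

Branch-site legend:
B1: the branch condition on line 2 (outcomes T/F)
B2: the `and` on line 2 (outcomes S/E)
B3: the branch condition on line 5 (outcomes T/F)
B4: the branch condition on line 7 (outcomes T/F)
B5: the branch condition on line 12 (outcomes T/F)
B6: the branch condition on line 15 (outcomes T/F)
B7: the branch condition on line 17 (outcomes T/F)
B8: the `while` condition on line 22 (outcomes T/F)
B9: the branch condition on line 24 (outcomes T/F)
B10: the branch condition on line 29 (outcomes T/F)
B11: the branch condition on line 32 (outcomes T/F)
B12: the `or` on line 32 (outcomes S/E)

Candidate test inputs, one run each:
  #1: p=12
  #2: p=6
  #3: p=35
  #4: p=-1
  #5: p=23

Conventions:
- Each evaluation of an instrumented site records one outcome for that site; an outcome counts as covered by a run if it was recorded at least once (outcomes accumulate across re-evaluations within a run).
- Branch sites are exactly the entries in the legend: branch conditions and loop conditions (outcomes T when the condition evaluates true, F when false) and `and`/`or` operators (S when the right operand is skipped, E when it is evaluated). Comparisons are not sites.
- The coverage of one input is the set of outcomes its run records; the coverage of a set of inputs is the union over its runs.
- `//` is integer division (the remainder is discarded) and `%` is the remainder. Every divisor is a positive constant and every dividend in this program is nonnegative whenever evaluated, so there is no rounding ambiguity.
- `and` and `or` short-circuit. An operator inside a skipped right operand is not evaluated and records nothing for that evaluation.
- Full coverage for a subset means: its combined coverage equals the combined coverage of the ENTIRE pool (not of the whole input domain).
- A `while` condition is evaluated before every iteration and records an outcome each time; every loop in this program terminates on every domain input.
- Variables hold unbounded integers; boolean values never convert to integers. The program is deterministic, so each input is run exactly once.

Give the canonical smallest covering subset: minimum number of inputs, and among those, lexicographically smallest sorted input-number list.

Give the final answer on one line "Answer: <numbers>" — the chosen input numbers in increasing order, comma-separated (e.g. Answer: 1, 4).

run #1 (p=12) runs B2->E, B1->T, B3->T, B4->F, B5->F, B6->F, B8->F, B9->T, B10->F, B12->E, B11->F; records B1=T, B2=E, B3=T, B4=F, B5=F, B6=F, B8=F, B9=T, B10=F, B11=F, B12=E
run #2 (p=6) runs B2->E, B1->T, B3->T, B4->F, B5->F, B6->T, B7->T, B8->F, B9->T, B10->F, B12->E, B11->F; records B1=T, B2=E, B3=T, B4=F, B5=F, B6=T, B7=T, B8=F, B9=T, B10=F, B11=F, B12=E
run #3 (p=35) runs B2->E, B1->T, B3->F, B4->T, B5->T, B8->F, B9->F, B10->F, B12->E, B11->T; records B1=T, B2=E, B3=F, B4=T, B5=T, B8=F, B9=F, B10=F, B11=T, B12=E
run #4 (p=-1) runs B2->E, B1->T, B3->T, B4->F, B5->F, B6->F, B8->F, B9->T, B10->F, B12->S, B11->T; records B1=T, B2=E, B3=T, B4=F, B5=F, B6=F, B8=F, B9=T, B10=F, B11=T, B12=S
run #5 (p=23) runs B2->E, B1->T, B3->F, B4->T, B5->F, B6->F, B8->F, B9->F, B10->F, B12->E, B11->F; records B1=T, B2=E, B3=F, B4=T, B5=F, B6=F, B8=F, B9=F, B10=F, B11=F, B12=E
the full pool covers 19 outcomes: B1=T, B2=E, B3=T, B3=F, B4=T, B4=F, B5=T, B5=F, B6=T, B6=F, B7=T, B8=F, B9=T, B9=F, B10=F, B11=T, B11=F, B12=S, B12=E
every size-1 subset falls short of the 19 outcomes (best: 12/19)
every size-2 subset falls short of the 19 outcomes (best: 17/19)
inputs {2, 3, 4} (size 3) cover everything; no size-3 subset with a lexicographically smaller index list covers all 19

Answer: 2, 3, 4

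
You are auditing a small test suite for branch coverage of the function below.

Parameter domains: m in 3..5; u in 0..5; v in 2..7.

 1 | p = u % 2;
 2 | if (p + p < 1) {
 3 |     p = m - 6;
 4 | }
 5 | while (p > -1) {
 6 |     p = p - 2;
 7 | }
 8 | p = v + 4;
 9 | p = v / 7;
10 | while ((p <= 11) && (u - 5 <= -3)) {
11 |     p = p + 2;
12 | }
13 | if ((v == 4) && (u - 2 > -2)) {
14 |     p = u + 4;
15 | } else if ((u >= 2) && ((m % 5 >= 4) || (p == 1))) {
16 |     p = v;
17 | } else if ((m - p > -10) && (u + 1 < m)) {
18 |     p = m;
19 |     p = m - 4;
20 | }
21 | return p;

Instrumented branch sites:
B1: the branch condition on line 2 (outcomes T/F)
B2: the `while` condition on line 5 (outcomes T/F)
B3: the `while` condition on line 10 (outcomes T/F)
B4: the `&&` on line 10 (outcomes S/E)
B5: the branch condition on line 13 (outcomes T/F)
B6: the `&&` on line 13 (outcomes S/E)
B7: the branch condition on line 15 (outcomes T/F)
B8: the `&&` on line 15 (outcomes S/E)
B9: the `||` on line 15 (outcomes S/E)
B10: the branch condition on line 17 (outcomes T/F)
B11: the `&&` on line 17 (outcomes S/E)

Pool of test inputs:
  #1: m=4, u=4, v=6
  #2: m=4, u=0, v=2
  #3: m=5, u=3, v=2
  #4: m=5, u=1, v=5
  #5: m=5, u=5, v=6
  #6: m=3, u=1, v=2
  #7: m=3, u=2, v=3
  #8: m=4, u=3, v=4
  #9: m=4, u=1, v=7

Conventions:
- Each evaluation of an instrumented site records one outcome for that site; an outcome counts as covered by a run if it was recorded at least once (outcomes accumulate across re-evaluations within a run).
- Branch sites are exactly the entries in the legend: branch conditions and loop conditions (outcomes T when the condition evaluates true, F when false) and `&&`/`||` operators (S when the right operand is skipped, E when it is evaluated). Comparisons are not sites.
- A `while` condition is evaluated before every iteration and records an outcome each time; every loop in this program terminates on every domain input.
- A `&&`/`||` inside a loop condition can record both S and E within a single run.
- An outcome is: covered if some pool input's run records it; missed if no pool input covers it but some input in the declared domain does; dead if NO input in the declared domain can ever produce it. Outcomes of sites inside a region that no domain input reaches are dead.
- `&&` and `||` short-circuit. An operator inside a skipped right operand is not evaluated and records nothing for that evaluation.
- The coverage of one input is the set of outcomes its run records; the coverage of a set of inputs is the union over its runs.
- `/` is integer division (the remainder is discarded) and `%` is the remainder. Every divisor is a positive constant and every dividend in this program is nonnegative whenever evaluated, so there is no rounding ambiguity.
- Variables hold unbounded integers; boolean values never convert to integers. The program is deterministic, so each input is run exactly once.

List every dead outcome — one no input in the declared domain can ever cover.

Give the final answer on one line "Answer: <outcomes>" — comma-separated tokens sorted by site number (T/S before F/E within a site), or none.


sweeping the full domain (108 inputs) for each outcome:
  reachable outcomes have witnesses, e.g. B1=T (e.g. m=3, u=0, v=2), B1=F (e.g. m=3, u=1, v=2), B2=T (e.g. m=3, u=1, v=2), B2=F (e.g. m=3, u=0, v=2)
Answer: none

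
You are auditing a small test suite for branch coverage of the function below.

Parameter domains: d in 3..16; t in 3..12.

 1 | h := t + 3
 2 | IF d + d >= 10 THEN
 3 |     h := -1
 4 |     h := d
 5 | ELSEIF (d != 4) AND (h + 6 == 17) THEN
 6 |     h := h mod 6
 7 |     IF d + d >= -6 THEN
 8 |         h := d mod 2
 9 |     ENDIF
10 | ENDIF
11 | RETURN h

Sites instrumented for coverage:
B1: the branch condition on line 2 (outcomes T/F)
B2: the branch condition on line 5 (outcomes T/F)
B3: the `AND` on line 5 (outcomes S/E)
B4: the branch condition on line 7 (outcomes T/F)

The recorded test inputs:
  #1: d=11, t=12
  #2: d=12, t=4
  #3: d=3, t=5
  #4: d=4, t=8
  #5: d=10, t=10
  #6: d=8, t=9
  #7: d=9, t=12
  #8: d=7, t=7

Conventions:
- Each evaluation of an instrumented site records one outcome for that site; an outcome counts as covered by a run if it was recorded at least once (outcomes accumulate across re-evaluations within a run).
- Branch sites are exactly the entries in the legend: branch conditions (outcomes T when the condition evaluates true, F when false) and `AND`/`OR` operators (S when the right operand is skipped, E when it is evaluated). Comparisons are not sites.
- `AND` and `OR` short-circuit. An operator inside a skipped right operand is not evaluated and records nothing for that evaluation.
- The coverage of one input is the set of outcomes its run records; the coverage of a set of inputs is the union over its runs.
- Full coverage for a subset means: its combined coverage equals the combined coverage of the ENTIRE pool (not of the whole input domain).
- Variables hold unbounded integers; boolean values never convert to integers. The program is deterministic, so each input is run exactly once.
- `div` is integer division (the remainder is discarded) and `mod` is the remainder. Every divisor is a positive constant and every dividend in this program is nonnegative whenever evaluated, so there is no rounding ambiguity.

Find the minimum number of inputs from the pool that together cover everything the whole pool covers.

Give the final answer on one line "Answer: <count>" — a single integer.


test 1 (d=11, t=12) hits B1=T
test 2 (d=12, t=4) hits B1=T
test 3 (d=3, t=5) hits B1=F, B2=F, B3=E
test 4 (d=4, t=8) hits B1=F, B2=F, B3=S
test 5 (d=10, t=10) hits B1=T
test 6 (d=8, t=9) hits B1=T
test 7 (d=9, t=12) hits B1=T
test 8 (d=7, t=7) hits B1=T
union over all inputs: B1=T, B1=F, B2=F, B3=S, B3=E (5 outcomes)
every size-1 subset falls short of the 5 outcomes (best: 3/5)
every size-2 subset falls short of the 5 outcomes (best: 4/5)
inputs {1, 3, 4} (size 3) cover everything; no size-3 subset with a lexicographically smaller index list covers all 5
Answer: 3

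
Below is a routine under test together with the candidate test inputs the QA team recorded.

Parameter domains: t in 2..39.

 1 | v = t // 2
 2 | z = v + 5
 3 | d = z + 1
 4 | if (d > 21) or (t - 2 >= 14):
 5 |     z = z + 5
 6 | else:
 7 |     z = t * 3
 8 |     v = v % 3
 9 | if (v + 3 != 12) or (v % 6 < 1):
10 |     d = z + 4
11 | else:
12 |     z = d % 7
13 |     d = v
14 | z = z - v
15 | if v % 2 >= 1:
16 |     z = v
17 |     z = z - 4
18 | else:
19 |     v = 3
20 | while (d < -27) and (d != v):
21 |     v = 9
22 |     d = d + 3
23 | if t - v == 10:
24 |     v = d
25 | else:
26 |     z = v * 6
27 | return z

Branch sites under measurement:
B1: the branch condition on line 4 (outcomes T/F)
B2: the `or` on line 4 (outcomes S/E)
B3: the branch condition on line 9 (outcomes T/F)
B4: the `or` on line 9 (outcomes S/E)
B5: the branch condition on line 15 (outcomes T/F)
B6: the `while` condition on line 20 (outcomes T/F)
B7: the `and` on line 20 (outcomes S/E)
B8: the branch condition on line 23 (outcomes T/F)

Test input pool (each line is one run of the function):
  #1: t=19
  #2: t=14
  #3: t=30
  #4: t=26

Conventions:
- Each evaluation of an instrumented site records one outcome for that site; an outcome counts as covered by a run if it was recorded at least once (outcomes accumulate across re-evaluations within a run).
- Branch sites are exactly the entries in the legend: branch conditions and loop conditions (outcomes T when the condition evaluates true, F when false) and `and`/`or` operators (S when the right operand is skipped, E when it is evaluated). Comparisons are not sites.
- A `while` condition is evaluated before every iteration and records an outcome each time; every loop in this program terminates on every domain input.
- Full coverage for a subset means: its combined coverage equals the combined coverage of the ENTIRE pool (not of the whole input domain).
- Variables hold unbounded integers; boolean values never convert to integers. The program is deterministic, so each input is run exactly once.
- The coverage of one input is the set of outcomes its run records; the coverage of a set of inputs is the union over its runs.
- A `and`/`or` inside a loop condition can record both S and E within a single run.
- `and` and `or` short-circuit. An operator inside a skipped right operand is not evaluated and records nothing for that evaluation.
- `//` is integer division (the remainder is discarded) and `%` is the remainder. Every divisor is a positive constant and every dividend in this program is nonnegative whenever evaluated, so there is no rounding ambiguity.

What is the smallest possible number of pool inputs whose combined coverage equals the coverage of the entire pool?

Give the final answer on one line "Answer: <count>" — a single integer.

input #1 (t=19): events B2->E, B1->T, B4->E, B3->F, B5->T, B7->S, B6->F, B8->T; covers B1=T, B2=E, B3=F, B4=E, B5=T, B6=F, B7=S, B8=T
input #2 (t=14): events B2->E, B1->F, B4->S, B3->T, B5->T, B7->S, B6->F, B8->F; covers B1=F, B2=E, B3=T, B4=S, B5=T, B6=F, B7=S, B8=F
input #3 (t=30): events B2->E, B1->T, B4->S, B3->T, B5->T, B7->S, B6->F, B8->F; covers B1=T, B2=E, B3=T, B4=S, B5=T, B6=F, B7=S, B8=F
input #4 (t=26): events B2->E, B1->T, B4->S, B3->T, B5->T, B7->S, B6->F, B8->F; covers B1=T, B2=E, B3=T, B4=S, B5=T, B6=F, B7=S, B8=F
pool-wide coverage (12 outcomes): B1=T, B1=F, B2=E, B3=T, B3=F, B4=S, B4=E, B5=T, B6=F, B7=S, B8=T, B8=F
checked all size-1 subsets: none covers 12 outcomes (max 8/12)
size 2: inputs {1, 2} cover all 12 outcomes, and no lexicographically smaller subset of this size does

Answer: 2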